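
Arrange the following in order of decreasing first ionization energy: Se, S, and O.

O > S > Se

O is in period 2, group 16; S is in period 3, group 16; Se is in period 4, group 16.
First ionization energy rises across a period (greater Z_eff holds electrons more tightly) and falls down a group (valence electrons are farther from the nucleus).
All are in group 16, so first ionization energy increases up the group.
So from highest to lowest: O > S > Se.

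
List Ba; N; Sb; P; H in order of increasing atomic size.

H is in period 1, group 1; N is in period 2, group 15; P is in period 3, group 15; Sb is in period 5, group 15; Ba is in period 6, group 2.
Atomic radius shrinks across a period as nuclear charge pulls the same shell inward, and grows down a group as new shells are added.
Neither a single period nor a single group — weigh both effects.
N > H: period and group pull opposite ways; the down-group shift dominates (71 vs 32 pm).
P > N: P sits below N in group 15, so the down-group effect alone puts P larger.
Sb > P: they share group 15; the group trend gives Sb the larger value.
Ba > Sb: relative to Sb, both the across-period and down-group shifts push Ba's atomic radius up.
For reference (pm): H 32, N 71, P 111, Sb 140, Ba 196.
So from smallest to largest: H < N < P < Sb < Ba.

H < N < P < Sb < Ba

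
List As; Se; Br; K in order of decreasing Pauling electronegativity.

Br > Se > As > K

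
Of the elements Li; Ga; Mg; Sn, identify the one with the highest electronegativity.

Sn

Smaller atoms with higher effective nuclear charge are more electronegative.
These sit on a diagonal, where the across-period and down-group effects partly cancel.
Mg > Li: the two effects oppose for this pair; the across-period effect wins (1.31 vs 0.98).
Ga > Mg: period and group pull opposite ways; the across-period shift dominates (1.81 vs 1.31).
Sn > Ga: the two effects oppose for this pair; the across-period effect wins (1.96 vs 1.81).
Approximate values (Pauling): Li 0.98, Mg 1.31, Ga 1.81, Sn 1.96.
The highest electronegativity among these belongs to Sn.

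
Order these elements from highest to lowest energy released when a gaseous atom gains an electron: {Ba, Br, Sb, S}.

Br > S > Sb > Ba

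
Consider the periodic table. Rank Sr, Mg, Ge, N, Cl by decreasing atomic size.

Sr > Mg > Ge > Cl > N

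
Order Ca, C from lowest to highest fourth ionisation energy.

The fourth ionization energy removes an electron from the +3 ion. For each element: Ca³⁺ is already 1 electron into the core; C³⁺ still has 1 valence electron.
Pulling an electron out of a noble-gas core costs far more than removing a remaining valence electron, so Ca sits at the high end of IE_4.
Tabulated IE_4 (kJ/mol): Ca 6491, C 6223.
Putting it together, IE_4: C < Ca.

C, Ca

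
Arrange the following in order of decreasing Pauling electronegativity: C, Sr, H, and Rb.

C > H > Sr > Rb

H is in period 1, group 1; C is in period 2, group 14; Rb is in period 5, group 1; Sr is in period 5, group 2.
Electronegativity increases across a period and decreases down a group, tracking effective nuclear charge and atomic size.
Neither a single period nor a single group — weigh both effects.
Sr > Rb: both are in period 5; the period trend gives Sr the larger value.
H > Sr: the two effects oppose for this pair; the down-group effect wins (2.20 vs 0.95).
C > H: the two effects oppose for this pair; the across-period effect wins (2.55 vs 2.20).
Approximate values (Pauling): H 2.20, C 2.55, Rb 0.82, Sr 0.95.
So from highest to lowest: C > H > Sr > Rb.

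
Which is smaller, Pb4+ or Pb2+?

Both ions have Z = 82 protons, but Pb4+ has lost more electrons, so its remaining electrons feel a larger effective nuclear charge per electron and are pulled in more tightly.
Higher positive charge → smaller ion, so Pb2+ > Pb4+.

Pb4+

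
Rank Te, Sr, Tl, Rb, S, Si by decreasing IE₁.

S, Te, Si, Tl, Sr, Rb

Removing the outermost electron gets harder across a period and easier down a group.
Here both period and group differ, so the two effects have to be weighed against each other.
Sr > Rb: both are in period 5; the period trend gives Sr the larger value.
Tl > Sr: period and group pull opposite ways; the across-period shift dominates (589 vs 550 kJ/mol).
Si > Tl: relative to Tl, both the across-period and down-group shifts push Si's first ionization energy up.
Te > Si: period and group pull opposite ways; the across-period shift dominates (869 vs 786 kJ/mol).
S > Te: they share group 16; the group trend gives S the larger value.
Approximate values (kJ/mol): Si 786, S 1000, Rb 403, Sr 550, Te 869, Tl 589.
So from highest to lowest: S > Te > Si > Tl > Sr > Rb.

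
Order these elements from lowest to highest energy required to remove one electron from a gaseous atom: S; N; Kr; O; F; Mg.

N is in period 2, group 15; O is in period 2, group 16; F is in period 2, group 17; Mg is in period 3, group 2; S is in period 3, group 16; Kr is in period 4, group 18.
Across a period the outer electron is held more tightly (higher IE₁); down a group it sits in a higher shell, more shielded, and comes off more easily.
These span different periods and groups, so the two trends combine.
S > Mg: S lies to the right of Mg in period 3, so the across-period effect alone puts S higher.
O > S: O sits above S in group 16, so the down-group effect alone puts O higher.
Kr > O: period and group pull opposite ways; the across-period shift dominates (1351 vs 1314 kJ/mol).
N > Kr: period and group pull opposite ways; the down-group shift dominates (1402 vs 1351 kJ/mol).
F > N: both are in period 2; the period trend gives F the larger value.
Note the exception: N has a higher first ionization energy than O, contrary to the simple trend — pairing an electron in O's 2p⁴ costs repulsion energy, so O ionizes more easily than half-filled N (2p³).
For reference (kJ/mol): N 1402, O 1314, F 1681, Mg 738, S 1000, Kr 1351.
So from lowest to highest: Mg < S < O < Kr < N < F.

Mg < S < O < Kr < N < F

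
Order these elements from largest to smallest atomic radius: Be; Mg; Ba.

Ba > Mg > Be

Be is in period 2, group 2; Mg is in period 3, group 2; Ba is in period 6, group 2.
Radius decreases left→right (rising Z_eff, same n) and increases top→bottom (higher n).
All are in group 2, so atomic radius increases down the group.
So from largest to smallest: Ba > Mg > Be.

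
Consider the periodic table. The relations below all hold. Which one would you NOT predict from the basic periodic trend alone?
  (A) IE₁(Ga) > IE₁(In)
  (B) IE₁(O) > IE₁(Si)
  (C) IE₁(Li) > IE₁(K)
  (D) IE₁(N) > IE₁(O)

(D)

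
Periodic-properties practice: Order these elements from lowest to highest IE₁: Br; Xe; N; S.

S < Br < Xe < N

N is in period 2, group 15; S is in period 3, group 16; Br is in period 4, group 17; Xe is in period 5, group 18.
IE₁ increases left→right with effective nuclear charge and decreases top→bottom as the valence shell moves farther out.
A diagonal step moves right (one effect) and down (the opposite effect) at once.
Br > S: period and group pull opposite ways; the across-period shift dominates (1140 vs 1000 kJ/mol).
Xe > Br: period and group pull opposite ways; the across-period shift dominates (1170 vs 1140 kJ/mol).
N > Xe: the two effects oppose for this pair; the down-group effect wins (1402 vs 1170 kJ/mol).
Approximate values (kJ/mol): N 1402, S 1000, Br 1140, Xe 1170.
So from lowest to highest: S < Br < Xe < N.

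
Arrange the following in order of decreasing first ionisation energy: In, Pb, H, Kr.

Removing the outermost electron gets harder across a period and easier down a group.
These span different periods and groups, so the two trends combine.
Pb > In: the two effects oppose for this pair; the across-period effect wins (716 vs 558 kJ/mol).
H > Pb: period and group pull opposite ways; the down-group shift dominates (1312 vs 716 kJ/mol).
Kr > H: period and group pull opposite ways; the across-period shift dominates (1351 vs 1312 kJ/mol).
For reference (kJ/mol): H 1312, Kr 1351, In 558, Pb 716.
So from highest to lowest: Kr > H > Pb > In.

Kr > H > Pb > In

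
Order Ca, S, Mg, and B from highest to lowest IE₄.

Consider each +3 ion: Ca³⁺ is already 1 electron into the core; S³⁺ still has 3 valence electrons; Mg³⁺ is already 1 electron into the core; B³⁺ is the bare [He] core.
Core electrons are held far more tightly than valence electrons, so Ca, Mg and B top the IE_4 order.
Tabulated IE_4 (kJ/mol): Ca 6491, S 4556, Mg 10543, B 25026.
Overall IE_4 order: S < Ca < Mg < B.

B > Mg > Ca > S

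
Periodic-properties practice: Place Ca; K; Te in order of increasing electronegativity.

K < Ca < Te

Smaller atoms with higher effective nuclear charge are more electronegative.
Neither a single period nor a single group — weigh both effects.
Ca > K: Ca lies to the right of K in period 4, so the across-period effect alone puts Ca higher.
Te > Ca: period and group pull opposite ways; the across-period shift dominates (2.10 vs 1.00).
Approximate values (Pauling): K 0.82, Ca 1.00, Te 2.10.
So from lowest to highest: K < Ca < Te.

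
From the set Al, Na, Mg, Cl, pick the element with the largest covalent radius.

Na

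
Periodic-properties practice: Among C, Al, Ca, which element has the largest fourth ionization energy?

After 3 electrons have been removed, what remains? C³⁺ still has 1 valence electron; Al³⁺ is the bare [Ne] core; Ca³⁺ is already 1 electron into the core.
Breaking into a closed-shell core is much more expensive than removing a leftover valence electron — Ca and Al have the largest IE_4 here.
The numbers (kJ/mol): C 6223, Al 11577, Ca 6491.
Overall IE_4 order: C < Ca < Al.

Al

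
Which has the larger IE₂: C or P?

C

IE_2 is the cost of taking one more electron from the +1 cation: C⁺ still has 3 valence electrons; P⁺ still has 4 valence electrons.
All are still removing valence electrons, so compare the +1 ions as you would atoms: IE_2 generally rises across a period (higher Z_eff) and falls down a group (larger shell), subject to the usual subshell exceptions.
Valence configurations: C⁺ [He]2s²2p¹, P⁺ [Ne]3s²3p².
The numbers (kJ/mol): C 2353, P 1907.
Overall IE_2 order: P < C.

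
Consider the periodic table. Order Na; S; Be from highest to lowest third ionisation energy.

Consider each +2 ion: Na²⁺ is already 1 electron into the core; S²⁺ still has 4 valence electrons; Be²⁺ is the bare [He] core.
Pulling an electron out of a noble-gas core costs far more than removing a remaining valence electron, so Na and Be sit at the high end of IE_3.
The numbers (kJ/mol): Na 6910, S 3357, Be 14849.
So the third ionization energies run S < Na < Be.

Be, Na, S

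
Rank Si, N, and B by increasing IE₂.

Consider each +1 ion: Si⁺ still has 3 valence electrons; N⁺ still has 4 valence electrons; B⁺ still has 2 valence electrons.
All are still removing valence electrons, so compare the +1 ions as you would atoms: IE_2 generally rises across a period (higher Z_eff) and falls down a group (larger shell), subject to the usual subshell exceptions.
Valence configurations: Si⁺ [Ne]3s²3p¹, N⁺ [He]2s²2p², B⁺ [He]2s².
The numbers (kJ/mol): Si 1577, N 2856, B 2427.
Putting it together, IE_2: Si < B < N.

Si, B, N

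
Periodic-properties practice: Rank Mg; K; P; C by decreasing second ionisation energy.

K > C > P > Mg

The second ionization energy removes an electron from the +1 ion. For each element: Mg⁺ still has 1 valence electron; K⁺ is the bare [Ar] core; P⁺ still has 4 valence electrons; C⁺ still has 3 valence electrons.
Pulling an electron out of a noble-gas core costs far more than removing a remaining valence electron, so K sits at the high end of IE_2.
Valence configurations: Mg⁺ [Ne]3s¹, P⁺ [Ne]3s²3p², C⁺ [He]2s²2p¹.
Tabulated IE_2 (kJ/mol): Mg 1451, K 3052, P 1907, C 2353.
Hence IE_2: Mg < P < C < K.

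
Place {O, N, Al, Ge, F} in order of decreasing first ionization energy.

N is in period 2, group 15; O is in period 2, group 16; F is in period 2, group 17; Al is in period 3, group 13; Ge is in period 4, group 14.
Across a period the outer electron is held more tightly (higher IE₁); down a group it sits in a higher shell, more shielded, and comes off more easily.
Neither a single period nor a single group — weigh both effects.
Ge > Al: period and group pull opposite ways; the across-period shift dominates (762 vs 578 kJ/mol).
O > Ge: relative to Ge, both the across-period and down-group shifts push O's first ionization energy up.
N > O: this pair runs against the simple trend — see the exception note.
F > N: F lies to the right of N in period 2, so the across-period effect alone puts F higher.
Note the exception: N has a higher first ionization energy than O, contrary to the simple trend — pairing an electron in O's 2p⁴ costs repulsion energy, so O ionizes more easily than half-filled N (2p³).
Approximate values (kJ/mol): N 1402, O 1314, F 1681, Al 578, Ge 762.
So from highest to lowest: F > N > O > Ge > Al.

F, N, O, Ge, Al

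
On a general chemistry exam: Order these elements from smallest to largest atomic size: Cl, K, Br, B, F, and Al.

F < B < Cl < Br < Al < K

Moving right in a period, electrons are added to the same shell under a stronger nuclear pull, so atoms get smaller; moving down, a new shell is opened and atoms get larger.
Neither a single period nor a single group — weigh both effects.
B > F: both are in period 2; the period trend gives B the larger value.
Cl > B: period and group pull opposite ways; the down-group shift dominates (99 vs 85 pm).
Br > Cl: Br sits below Cl in group 17, so the down-group effect alone puts Br larger.
Al > Br: the two effects oppose for this pair; the across-period effect wins (126 vs 114 pm).
K > Al: relative to Al, both the across-period and down-group shifts push K's atomic radius up.
Tabulated atomic radius (pm): B 85, F 64, Al 126, Cl 99, K 196, Br 114.
So from smallest to largest: F < B < Cl < Br < Al < K.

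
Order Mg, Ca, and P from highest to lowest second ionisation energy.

The second ionization energy removes an electron from the +1 ion. For each element: Mg⁺ still has 1 valence electron; Ca⁺ still has 1 valence electron; P⁺ still has 4 valence electrons.
All are still removing valence electrons, so compare the +1 ions as you would atoms: IE_2 generally rises across a period (higher Z_eff) and falls down a group (larger shell), subject to the usual subshell exceptions.
Valence configurations: Mg⁺ [Ne]3s¹, Ca⁺ [Ar]4s¹, P⁺ [Ne]3s²3p².
Approximate IE_2 values (kJ/mol): Mg 1451, Ca 1145, P 1907.
So the second ionization energies run Ca < Mg < P.

P > Mg > Ca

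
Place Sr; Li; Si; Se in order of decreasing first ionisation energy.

Removing the outermost electron gets harder across a period and easier down a group.
Here both period and group differ, so the two effects have to be weighed against each other.
Sr > Li: the two effects oppose for this pair; the across-period effect wins (550 vs 520 kJ/mol).
Si > Sr: both effects reinforce here, so Si is clearly the higher of the two.
Se > Si: the two effects oppose for this pair; the across-period effect wins (941 vs 786 kJ/mol).
For reference (kJ/mol): Li 520, Si 786, Se 941, Sr 550.
So from highest to lowest: Se > Si > Sr > Li.

Se, Si, Sr, Li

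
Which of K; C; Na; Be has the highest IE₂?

IE_2 is the cost of taking one more electron from the +1 cation: K⁺ is the bare [Ar] core; C⁺ still has 3 valence electrons; Na⁺ is the bare [Ne] core; Be⁺ still has 1 valence electron.
Breaking into a closed-shell core is much more expensive than removing a leftover valence electron — K and Na have the largest IE_2 here.
Valence configurations: C⁺ [He]2s²2p¹, Be⁺ [He]2s¹.
Tabulated IE_2 (kJ/mol): K 3052, C 2353, Na 4562, Be 1757.
Overall IE_2 order: Be < C < K < Na.

Na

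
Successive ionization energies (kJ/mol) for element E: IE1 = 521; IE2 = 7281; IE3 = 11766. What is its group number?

Group 1

Look for the largest jump between consecutive ionization energies: IE2/IE1 ≈ 14.0, far larger than any earlier ratio.
That jump marks the point where a core electron is being removed. So the atom has 1 valence electron.
A main-group element with 1 valence electron is in group 1.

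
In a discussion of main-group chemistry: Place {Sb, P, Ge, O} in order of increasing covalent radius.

O is in period 2, group 16; P is in period 3, group 15; Ge is in period 4, group 14; Sb is in period 5, group 15.
Atomic radius shrinks across a period as nuclear charge pulls the same shell inward, and grows down a group as new shells are added.
Neither a single period nor a single group — weigh both effects.
P > O: relative to O, both the across-period and down-group shifts push P's atomic radius up.
Ge > P: both effects reinforce here, so Ge is clearly the larger of the two.
Sb > Ge: the two effects oppose for this pair; the down-group effect wins (140 vs 121 pm).
For reference (pm): O 63, P 111, Ge 121, Sb 140.
So from smallest to largest: O < P < Ge < Sb.

O < P < Ge < Sb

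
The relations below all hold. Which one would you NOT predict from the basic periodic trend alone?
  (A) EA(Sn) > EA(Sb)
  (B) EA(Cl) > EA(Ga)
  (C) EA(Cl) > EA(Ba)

(A)

The general trend: electron affinity increases across a period and decreases down a group.
(A) Sn (period 5, group 14) vs Sb (period 5, group 15): the stated order contradicts the simple trend.
(B) Cl (period 3, group 17) vs Ga (period 4, group 13): the stated order agrees with the simple trend.
(C) Cl (period 3, group 17) vs Ba (period 6, group 2): the stated order agrees with the simple trend.
The exception is (A): adding an electron to Sb's half-filled 5p³ is unfavourable, so Sn has the more exothermic EA.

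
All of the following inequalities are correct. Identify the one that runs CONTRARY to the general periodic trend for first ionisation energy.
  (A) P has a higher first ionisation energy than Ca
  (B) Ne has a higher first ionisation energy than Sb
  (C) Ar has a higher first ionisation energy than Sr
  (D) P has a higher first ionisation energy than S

The general trend: first ionisation energy increases across a period and decreases down a group.
(A) P (period 3, group 15) vs Ca (period 4, group 2): the stated order agrees with the simple trend.
(B) Ne (period 2, group 18) vs Sb (period 5, group 15): the stated order agrees with the simple trend.
(C) Ar (period 3, group 18) vs Sr (period 5, group 2): the stated order agrees with the simple trend.
(D) P (period 3, group 15) vs S (period 3, group 16): the stated order contradicts the simple trend.
The exception is (D): S (3p⁴) ionizes more easily than half-filled P (3p³) because the paired 3p electron in S is pushed out by e⁻–e⁻ repulsion.

(D)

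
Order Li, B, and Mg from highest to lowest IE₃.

Li, Mg, B

After 2 electrons have been removed, what remains? Li²⁺ is already 1 electron into the core; B²⁺ still has 1 valence electron; Mg²⁺ is the bare [Ne] core.
Core electrons are held far more tightly than valence electrons, so Mg and Li top the IE_3 order.
Tabulated IE_3 (kJ/mol): Li 11815, B 3660, Mg 7733.
Overall IE_3 order: B < Mg < Li.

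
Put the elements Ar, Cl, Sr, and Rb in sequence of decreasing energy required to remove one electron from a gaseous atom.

Ar > Cl > Sr > Rb

Across a period the outer electron is held more tightly (higher IE₁); down a group it sits in a higher shell, more shielded, and comes off more easily.
These span different periods and groups, so the two trends combine.
Sr > Rb: Sr lies to the right of Rb in period 5, so the across-period effect alone puts Sr higher.
Cl > Sr: relative to Sr, both the across-period and down-group shifts push Cl's first ionization energy up.
Ar > Cl: Ar lies to the right of Cl in period 3, so the across-period effect alone puts Ar higher.
For reference (kJ/mol): Cl 1251, Ar 1521, Rb 403, Sr 550.
So from highest to lowest: Ar > Cl > Sr > Rb.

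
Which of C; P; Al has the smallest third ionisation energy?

After 2 electrons have been removed, what remains? C²⁺ still has 2 valence electrons; P²⁺ still has 3 valence electrons; Al²⁺ still has 1 valence electron.
All are still removing valence electrons, so compare the +2 ions as you would atoms: IE_3 generally rises across a period (higher Z_eff) and falls down a group (larger shell), subject to the usual subshell exceptions.
Valence configurations: C²⁺ [He]2s², P²⁺ [Ne]3s²3p¹, Al²⁺ [Ne]3s¹.
The numbers (kJ/mol): C 4620, P 2914, Al 2745.
Overall IE_3 order: Al < P < C.

Al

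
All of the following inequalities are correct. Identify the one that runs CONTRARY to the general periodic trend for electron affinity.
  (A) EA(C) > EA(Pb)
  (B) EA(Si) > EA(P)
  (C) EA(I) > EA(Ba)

The general trend: electron affinity increases across a period and decreases down a group.
(A) C (period 2, group 14) vs Pb (period 6, group 14): the stated order agrees with the simple trend.
(B) Si (period 3, group 14) vs P (period 3, group 15): the stated order contradicts the simple trend.
(C) I (period 5, group 17) vs Ba (period 6, group 2): the stated order agrees with the simple trend.
The exception is (B): adding an electron to P's half-filled 3p³ is unfavourable, so Si (3p²) has the more exothermic EA.

(B)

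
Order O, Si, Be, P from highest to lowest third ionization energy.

Be, O, Si, P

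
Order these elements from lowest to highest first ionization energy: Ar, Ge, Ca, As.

Ca < Ge < As < Ar

Ar is in period 3, group 18; Ca is in period 4, group 2; Ge is in period 4, group 14; As is in period 4, group 15.
IE₁ increases left→right with effective nuclear charge and decreases top→bottom as the valence shell moves farther out.
Neither a single period nor a single group — weigh both effects.
Ge > Ca: Ge lies to the right of Ca in period 4, so the across-period effect alone puts Ge higher.
As > Ge: both are in period 4; the period trend gives As the larger value.
Ar > As: relative to As, both the across-period and down-group shifts push Ar's first ionization energy up.
For reference (kJ/mol): Ar 1521, Ca 590, Ge 762, As 947.
So from lowest to highest: Ca < Ge < As < Ar.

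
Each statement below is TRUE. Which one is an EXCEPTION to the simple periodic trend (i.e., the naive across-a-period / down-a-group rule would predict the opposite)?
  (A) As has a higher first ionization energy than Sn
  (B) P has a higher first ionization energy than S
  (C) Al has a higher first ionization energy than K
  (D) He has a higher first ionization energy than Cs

The general trend: first ionization energy increases across a period and decreases down a group.
(A) As (period 4, group 15) vs Sn (period 5, group 14): the stated order agrees with the simple trend.
(B) P (period 3, group 15) vs S (period 3, group 16): the stated order contradicts the simple trend.
(C) Al (period 3, group 13) vs K (period 4, group 1): the stated order agrees with the simple trend.
(D) He (period 1, group 18) vs Cs (period 6, group 1): the stated order agrees with the simple trend.
The exception is (B): S (3p⁴) ionizes more easily than half-filled P (3p³) because the paired 3p electron in S is pushed out by e⁻–e⁻ repulsion.

(B)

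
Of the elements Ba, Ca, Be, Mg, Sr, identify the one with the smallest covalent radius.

Be

Be is in period 2, group 2; Mg is in period 3, group 2; Ca is in period 4, group 2; Sr is in period 5, group 2; Ba is in period 6, group 2.
Radius decreases left→right (rising Z_eff, same n) and increases top→bottom (higher n).
All are in group 2, so atomic radius increases down the group.
The smallest covalent radius among these belongs to Be.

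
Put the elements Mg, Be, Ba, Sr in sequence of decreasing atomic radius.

Ba, Sr, Mg, Be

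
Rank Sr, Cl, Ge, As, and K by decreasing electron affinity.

Cl is in period 3, group 17; K is in period 4, group 1; Ge is in period 4, group 14; As is in period 4, group 15; Sr is in period 5, group 2.
Atoms with high Z_eff and room in the valence shell (especially the halogens) have the most exothermic electron affinities.
These span different periods and groups, so the two trends combine.
K > Sr: period and group pull opposite ways; the down-group shift dominates (48 vs 5 kJ/mol).
As > K: As lies to the right of K in period 4, so the across-period effect alone puts As higher.
Ge > As: this pair runs against the simple trend — see the exception note.
Cl > Ge: relative to Ge, both the across-period and down-group shifts push Cl's electron affinity up.
Note the exception: Ge has a higher electron affinity than As, contrary to the simple trend — adding an electron to As's half-filled 4p³ is unfavourable, so Ge (4p²) has the more exothermic EA.
Approximate values (kJ/mol): Cl 349, K 48, Ge 119, As 78, Sr 5.
So from highest to lowest: Cl > Ge > As > K > Sr.

Cl > Ge > As > K > Sr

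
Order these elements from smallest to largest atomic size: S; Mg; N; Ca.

N is in period 2, group 15; Mg is in period 3, group 2; S is in period 3, group 16; Ca is in period 4, group 2.
Radius decreases left→right (rising Z_eff, same n) and increases top→bottom (higher n).
These span different periods and groups, so the two trends combine.
S > N: the two effects oppose for this pair; the down-group effect wins (103 vs 71 pm).
Mg > S: Mg lies to the left of S in period 3, so the across-period effect alone puts Mg larger.
Ca > Mg: Ca sits below Mg in group 2, so the down-group effect alone puts Ca larger.
Approximate values (pm): N 71, Mg 139, S 103, Ca 171.
So from smallest to largest: N < S < Mg < Ca.

N < S < Mg < Ca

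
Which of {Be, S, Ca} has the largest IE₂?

After 1 electron has been removed, what remains? Be⁺ still has 1 valence electron; S⁺ still has 5 valence electrons; Ca⁺ still has 1 valence electron.
All are still removing valence electrons, so compare the +1 ions as you would atoms: IE_2 generally rises across a period (higher Z_eff) and falls down a group (larger shell), subject to the usual subshell exceptions.
Valence configurations: Be⁺ [He]2s¹, S⁺ [Ne]3s²3p³, Ca⁺ [Ar]4s¹.
Approximate IE_2 values (kJ/mol): Be 1757, S 2252, Ca 1145.
Hence IE_2: Ca < Be < S.

S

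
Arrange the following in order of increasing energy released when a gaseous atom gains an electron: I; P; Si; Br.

P < Si < I < Br

Si is in period 3, group 14; P is in period 3, group 15; Br is in period 4, group 17; I is in period 5, group 17.
Adding an electron releases more energy for atoms nearer the top right (short of the noble gases).
Here both period and group differ, so the two effects have to be weighed against each other.
Si > P: this pair runs against the simple trend — see the exception note.
I > Si: period and group pull opposite ways; the across-period shift dominates (295 vs 134 kJ/mol).
Br > I: they share group 17; the group trend gives Br the larger value.
Note the exception: Si has a higher electron affinity than P, contrary to the simple trend — adding an electron to P's half-filled 3p³ is unfavourable, so Si (3p²) has the more exothermic EA.
For reference (kJ/mol): Si 134, P 72, Br 325, I 295.
So from lowest to highest: P < Si < I < Br.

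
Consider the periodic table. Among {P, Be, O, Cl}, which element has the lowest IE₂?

Consider each +1 ion: P⁺ still has 4 valence electrons; Be⁺ still has 1 valence electron; O⁺ still has 5 valence electrons; Cl⁺ still has 6 valence electrons.
All are still removing valence electrons, so compare the +1 ions as you would atoms: IE_2 generally rises across a period (higher Z_eff) and falls down a group (larger shell), subject to the usual subshell exceptions.
Valence configurations: P⁺ [Ne]3s²3p², Be⁺ [He]2s¹, O⁺ [He]2s²2p³, Cl⁺ [Ne]3s²3p⁴.
Tabulated IE_2 (kJ/mol): P 1907, Be 1757, O 3388, Cl 2298.
Overall IE_2 order: Be < P < Cl < O.

Be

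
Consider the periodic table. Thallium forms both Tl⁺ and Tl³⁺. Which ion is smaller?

Both ions have Z = 81 protons, but Tl³⁺ has lost more electrons, so its remaining electrons feel a larger effective nuclear charge per electron and are pulled in more tightly.
Higher positive charge → smaller ion, so Tl⁺ > Tl³⁺.

Tl³⁺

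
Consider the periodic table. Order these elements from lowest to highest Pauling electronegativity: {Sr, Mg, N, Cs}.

N is in period 2, group 15; Mg is in period 3, group 2; Sr is in period 5, group 2; Cs is in period 6, group 1.
Electronegativity increases across a period and decreases down a group, tracking effective nuclear charge and atomic size.
Neither a single period nor a single group — weigh both effects.
Sr > Cs: both effects reinforce here, so Sr is clearly the higher of the two.
Mg > Sr: Mg sits above Sr in group 2, so the down-group effect alone puts Mg higher.
N > Mg: both effects reinforce here, so N is clearly the higher of the two.
For reference (Pauling): N 3.04, Mg 1.31, Sr 0.95, Cs 0.79.
So from lowest to highest: Cs < Sr < Mg < N.

Cs, Sr, Mg, N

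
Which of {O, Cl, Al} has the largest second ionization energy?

O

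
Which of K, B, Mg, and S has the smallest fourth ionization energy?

The fourth ionization energy removes an electron from the +3 ion. For each element: K³⁺ is already 2 electrons into the core; B³⁺ is the bare [He] core; Mg³⁺ is already 1 electron into the core; S³⁺ still has 3 valence electrons.
Pulling an electron out of a noble-gas core costs far more than removing a remaining valence electron, so K, Mg and B sit at the high end of IE_4.
The numbers (kJ/mol): K 5877, B 25026, Mg 10543, S 4556.
Putting it together, IE_4: S < K < Mg < B.

S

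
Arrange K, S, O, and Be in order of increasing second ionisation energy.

After 1 electron has been removed, what remains? K⁺ is the bare [Ar] core; S⁺ still has 5 valence electrons; O⁺ still has 5 valence electrons; Be⁺ still has 1 valence electron.
Usually core removal costs more than valence removal, but here the competition is close: a tightly held n=2 valence electron can cost more to remove than an n=3 core electron, so the actual values have to decide it.
Valence configurations: S⁺ [Ne]3s²3p³, O⁺ [He]2s²2p³, Be⁺ [He]2s¹.
Approximate IE_2 values (kJ/mol): K 3052, S 2252, O 3388, Be 1757.
So the second ionization energies run Be < S < K < O.

Be < S < K < O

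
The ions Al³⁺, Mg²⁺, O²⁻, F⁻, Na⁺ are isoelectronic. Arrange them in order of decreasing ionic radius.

O²⁻, F⁻, Na⁺, Mg²⁺, Al³⁺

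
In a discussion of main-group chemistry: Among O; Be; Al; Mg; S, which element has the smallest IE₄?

IE_4 is the cost of taking one more electron from the +3 cation: O³⁺ still has 3 valence electrons; Be³⁺ is already 1 electron into the core; Al³⁺ is the bare [Ne] core; Mg³⁺ is already 1 electron into the core; S³⁺ still has 3 valence electrons.
Core electrons are held far more tightly than valence electrons, so Mg, Al and Be top the IE_4 order.
Valence configurations: O³⁺ [He]2s²2p¹, S³⁺ [Ne]3s²3p¹.
Approximate IE_4 values (kJ/mol): O 7469, Be 21007, Al 11577, Mg 10543, S 4556.
So the fourth ionization energies run S < O < Mg < Al < Be.

S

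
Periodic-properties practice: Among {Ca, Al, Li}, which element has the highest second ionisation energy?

Li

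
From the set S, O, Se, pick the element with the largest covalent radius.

Se

Across a period the added protons contract the valence shell; down a group each new principal shell makes the atom larger.
All are in group 16, so atomic radius increases down the group.
The largest covalent radius among these belongs to Se.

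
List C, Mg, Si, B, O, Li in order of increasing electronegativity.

Li is in period 2, group 1; B is in period 2, group 13; C is in period 2, group 14; O is in period 2, group 16; Mg is in period 3, group 2; Si is in period 3, group 14.
Atoms toward the upper right of the periodic table pull bonding electrons most strongly.
Here both period and group differ, so the two effects have to be weighed against each other.
Mg > Li: period and group pull opposite ways; the across-period shift dominates (1.31 vs 0.98).
Si > Mg: Si lies to the right of Mg in period 3, so the across-period effect alone puts Si higher.
B > Si: the two effects oppose for this pair; the down-group effect wins (2.04 vs 1.90).
C > B: C lies to the right of B in period 2, so the across-period effect alone puts C higher.
O > C: both are in period 2; the period trend gives O the larger value.
For reference (Pauling): Li 0.98, B 2.04, C 2.55, O 3.44, Mg 1.31, Si 1.90.
So from lowest to highest: Li < Mg < Si < B < C < O.

Li, Mg, Si, B, C, O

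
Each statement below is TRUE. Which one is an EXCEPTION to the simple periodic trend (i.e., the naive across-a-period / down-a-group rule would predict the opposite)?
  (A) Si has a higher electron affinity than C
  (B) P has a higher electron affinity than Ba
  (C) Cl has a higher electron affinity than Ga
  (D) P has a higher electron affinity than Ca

(A)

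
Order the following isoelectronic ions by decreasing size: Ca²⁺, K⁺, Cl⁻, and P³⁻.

All of these have 18 electrons, so size is governed by nuclear charge alone: the more protons, the stronger the pull on the same electron cloud, and the smaller the ion.
Nuclear charges: Ca²⁺ (Z=20), K⁺ (Z=19), Cl⁻ (Z=17), P³⁻ (Z=15).
Largest to smallest: P³⁻ > Cl⁻ > K⁺ > Ca²⁺.

P³⁻ > Cl⁻ > K⁺ > Ca²⁺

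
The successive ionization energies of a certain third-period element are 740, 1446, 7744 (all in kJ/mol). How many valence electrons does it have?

2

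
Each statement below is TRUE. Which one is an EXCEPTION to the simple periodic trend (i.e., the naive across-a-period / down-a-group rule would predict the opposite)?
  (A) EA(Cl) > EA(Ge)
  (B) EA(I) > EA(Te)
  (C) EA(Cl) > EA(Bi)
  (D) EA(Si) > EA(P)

(D)

The general trend: electron affinity increases across a period and decreases down a group.
(A) Cl (period 3, group 17) vs Ge (period 4, group 14): the stated order agrees with the simple trend.
(B) I (period 5, group 17) vs Te (period 5, group 16): the stated order agrees with the simple trend.
(C) Cl (period 3, group 17) vs Bi (period 6, group 15): the stated order agrees with the simple trend.
(D) Si (period 3, group 14) vs P (period 3, group 15): the stated order contradicts the simple trend.
The exception is (D): adding an electron to P's half-filled 3p³ is unfavourable, so Si (3p²) has the more exothermic EA.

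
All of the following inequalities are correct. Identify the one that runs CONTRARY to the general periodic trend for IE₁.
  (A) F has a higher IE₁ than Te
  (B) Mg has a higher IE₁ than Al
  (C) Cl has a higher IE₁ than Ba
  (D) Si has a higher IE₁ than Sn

The general trend: IE₁ increases across a period and decreases down a group.
(A) F (period 2, group 17) vs Te (period 5, group 16): the stated order agrees with the simple trend.
(B) Mg (period 3, group 2) vs Al (period 3, group 13): the stated order contradicts the simple trend.
(C) Cl (period 3, group 17) vs Ba (period 6, group 2): the stated order agrees with the simple trend.
(D) Si (period 3, group 14) vs Sn (period 5, group 14): the stated order agrees with the simple trend.
The exception is (B): Al's single 3p electron is easier to remove than one from Mg's filled 3s².

(B)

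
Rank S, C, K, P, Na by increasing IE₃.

IE_3 is the cost of taking one more electron from the +2 cation: S²⁺ still has 4 valence electrons; C²⁺ still has 2 valence electrons; K²⁺ is already 1 electron into the core; P²⁺ still has 3 valence electrons; Na²⁺ is already 1 electron into the core.
Usually core removal costs more than valence removal, but here the competition is close: a tightly held n=2 valence electron can cost more to remove than an n=3 core electron, so the actual values have to decide it.
Valence configurations: S²⁺ [Ne]3s²3p², C²⁺ [He]2s², P²⁺ [Ne]3s²3p¹.
Tabulated IE_3 (kJ/mol): S 3357, C 4620, K 4420, P 2914, Na 6910.
So the third ionization energies run P < S < K < C < Na.

P, S, K, C, Na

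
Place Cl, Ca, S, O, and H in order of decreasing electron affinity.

H is in period 1, group 1; O is in period 2, group 16; S is in period 3, group 16; Cl is in period 3, group 17; Ca is in period 4, group 2.
EA tends to increase across a period and decrease down a group, though the pattern is less regular than for IE or radius.
These span different periods and groups, so the two trends combine.
H > Ca: period and group pull opposite ways; the down-group shift dominates (73 vs 2 kJ/mol).
O > H: period and group pull opposite ways; the across-period shift dominates (141 vs 73 kJ/mol).
S > O: this pair runs against the simple trend — see the exception note.
Cl > S: Cl lies to the right of S in period 3, so the across-period effect alone puts Cl higher.
Note the exception: S has a higher electron affinity than O, contrary to the simple trend — the compact 2p subshell of O repels the added electron more than S's larger 3p does.
For reference (kJ/mol): H 73, O 141, S 200, Cl 349, Ca 2.
So from highest to lowest: Cl > S > O > H > Ca.

Cl > S > O > H > Ca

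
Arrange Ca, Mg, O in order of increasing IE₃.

Ca, O, Mg

Consider each +2 ion: Ca²⁺ is the bare [Ar] core; Mg²⁺ is the bare [Ne] core; O²⁺ still has 4 valence electrons.
Usually core removal costs more than valence removal, but here the competition is close: a tightly held n=2 valence electron can cost more to remove than an n=3 core electron, so the actual values have to decide it.
Approximate IE_3 values (kJ/mol): Ca 4912, Mg 7733, O 5300.
So the third ionization energies run Ca < O < Mg.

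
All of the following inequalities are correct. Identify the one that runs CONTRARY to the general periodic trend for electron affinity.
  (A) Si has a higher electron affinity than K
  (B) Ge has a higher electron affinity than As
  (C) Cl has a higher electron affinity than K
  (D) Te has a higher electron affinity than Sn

(B)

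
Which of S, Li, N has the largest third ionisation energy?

Li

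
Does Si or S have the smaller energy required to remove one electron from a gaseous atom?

Si

Si is in period 3, group 14; S is in period 3, group 16.
First ionization energy rises across a period (greater Z_eff holds electrons more tightly) and falls down a group (valence electrons are farther from the nucleus).
All lie in period 3, so first ionization energy increases left to right.
So Si has the smaller energy required to remove one electron from a gaseous atom (Si < S).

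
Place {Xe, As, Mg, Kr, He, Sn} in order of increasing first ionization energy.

Sn, Mg, As, Xe, Kr, He

He is in period 1, group 18; Mg is in period 3, group 2; As is in period 4, group 15; Kr is in period 4, group 18; Sn is in period 5, group 14; Xe is in period 5, group 18.
Across a period the outer electron is held more tightly (higher IE₁); down a group it sits in a higher shell, more shielded, and comes off more easily.
These span different periods and groups, so the two trends combine.
Mg > Sn: period and group pull opposite ways; the down-group shift dominates (738 vs 709 kJ/mol).
As > Mg: the two effects oppose for this pair; the across-period effect wins (947 vs 738 kJ/mol).
Xe > As: the two effects oppose for this pair; the across-period effect wins (1170 vs 947 kJ/mol).
Kr > Xe: they share group 18; the group trend gives Kr the larger value.
He > Kr: He sits above Kr in group 18, so the down-group effect alone puts He higher.
Tabulated first ionization energy (kJ/mol): He 2372, Mg 738, As 947, Kr 1351, Sn 709, Xe 1170.
So from lowest to highest: Sn < Mg < As < Xe < Kr < He.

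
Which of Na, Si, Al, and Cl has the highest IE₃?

Na

IE_3 is the cost of taking one more electron from the +2 cation: Na²⁺ is already 1 electron into the core; Si²⁺ still has 2 valence electrons; Al²⁺ still has 1 valence electron; Cl²⁺ still has 5 valence electrons.
Core electrons are held far more tightly than valence electrons, so Na tops the IE_3 order.
Valence configurations: Si²⁺ [Ne]3s², Al²⁺ [Ne]3s¹, Cl²⁺ [Ne]3s²3p³.
Tabulated IE_3 (kJ/mol): Na 6910, Si 3232, Al 2745, Cl 3822.
So the third ionization energies run Al < Si < Cl < Na.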